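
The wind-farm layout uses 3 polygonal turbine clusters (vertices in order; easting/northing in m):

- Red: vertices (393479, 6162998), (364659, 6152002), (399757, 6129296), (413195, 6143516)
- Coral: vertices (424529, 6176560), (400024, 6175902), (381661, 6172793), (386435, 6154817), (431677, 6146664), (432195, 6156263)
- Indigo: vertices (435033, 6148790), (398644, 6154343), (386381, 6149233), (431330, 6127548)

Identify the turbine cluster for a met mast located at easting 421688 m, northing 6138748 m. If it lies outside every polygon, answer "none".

Indigo

Cast a ray rightward from (421688, 6138748). For each polygon, the edges (by vertex number in listed order) whose endpoints lie on opposite sides of northing = 6138748, where each meets that height, and whether that is right or left of the point:
Red: 2–3 at easting≈385146.5 (left), 3–4 at easting≈408689.2 (left) → 0 crossings.
Coral: no edge straddles that height → 0 crossings.
Indigo: 3–4 at easting≈408114.5 (left), 4–1 at easting≈433282.4 (right) → 1 crossing.
Only Indigo has an odd count, so the point is inside Indigo.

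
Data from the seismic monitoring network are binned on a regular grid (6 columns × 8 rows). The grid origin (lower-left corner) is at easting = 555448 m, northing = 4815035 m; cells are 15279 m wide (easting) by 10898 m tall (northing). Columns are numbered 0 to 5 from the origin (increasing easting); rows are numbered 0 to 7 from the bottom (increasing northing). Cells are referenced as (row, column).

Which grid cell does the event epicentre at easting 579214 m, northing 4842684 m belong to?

Column index: ⌊(579214 − 555448) / 15279⌋ = ⌊1.555⌋ = 1
Row offset from origin: ⌊(4842684 − 4815035) / 10898⌋ = ⌊2.537⌋ = 2 → row 2

(2, 1)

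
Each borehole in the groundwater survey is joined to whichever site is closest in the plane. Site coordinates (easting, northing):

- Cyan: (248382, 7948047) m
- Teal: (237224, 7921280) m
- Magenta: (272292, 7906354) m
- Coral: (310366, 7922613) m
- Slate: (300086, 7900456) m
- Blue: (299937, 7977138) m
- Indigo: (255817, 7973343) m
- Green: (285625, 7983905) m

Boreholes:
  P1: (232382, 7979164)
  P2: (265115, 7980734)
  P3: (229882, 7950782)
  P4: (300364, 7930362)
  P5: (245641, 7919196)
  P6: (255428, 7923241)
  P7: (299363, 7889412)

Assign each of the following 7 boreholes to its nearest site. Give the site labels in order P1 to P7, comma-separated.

P1 → Indigo (d²=583083266.00)
P2 → Indigo (d²=141079685.00)
P3 → Cyan (d²=349730225.00)
P4 → Coral (d²=160087005.00)
P5 → Teal (d²=75188945.00)
P6 → Teal (d²=335231137.00)
P7 → Slate (d²=122492665.00)

Indigo, Indigo, Cyan, Coral, Teal, Teal, Slate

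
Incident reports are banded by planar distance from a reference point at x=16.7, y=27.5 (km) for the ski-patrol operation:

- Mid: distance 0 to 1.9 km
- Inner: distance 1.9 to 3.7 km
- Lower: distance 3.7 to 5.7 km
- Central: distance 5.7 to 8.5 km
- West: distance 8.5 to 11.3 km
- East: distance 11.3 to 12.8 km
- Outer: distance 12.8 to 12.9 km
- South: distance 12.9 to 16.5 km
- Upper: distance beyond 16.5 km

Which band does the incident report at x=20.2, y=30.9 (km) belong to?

Lower

Distance = √((20.2−16.7)² + (30.9−27.5)²) = √(12.250 + 11.560) = 4.880 km.
3.7 ≤ 4.880 < 5.7 → Lower.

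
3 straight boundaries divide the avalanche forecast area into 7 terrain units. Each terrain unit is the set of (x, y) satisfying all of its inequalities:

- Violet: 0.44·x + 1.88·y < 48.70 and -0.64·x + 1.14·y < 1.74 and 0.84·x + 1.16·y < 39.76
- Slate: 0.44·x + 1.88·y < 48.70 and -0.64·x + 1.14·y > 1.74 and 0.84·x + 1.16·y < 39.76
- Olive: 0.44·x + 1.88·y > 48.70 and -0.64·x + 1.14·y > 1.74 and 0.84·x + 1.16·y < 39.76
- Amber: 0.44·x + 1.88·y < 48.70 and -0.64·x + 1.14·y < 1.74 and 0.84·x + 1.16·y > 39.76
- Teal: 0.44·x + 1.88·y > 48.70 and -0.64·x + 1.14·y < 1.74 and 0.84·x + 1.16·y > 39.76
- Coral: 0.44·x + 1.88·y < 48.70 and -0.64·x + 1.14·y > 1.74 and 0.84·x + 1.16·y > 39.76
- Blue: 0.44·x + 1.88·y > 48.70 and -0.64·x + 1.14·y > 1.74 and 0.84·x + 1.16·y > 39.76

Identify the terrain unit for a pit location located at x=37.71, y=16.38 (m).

0.44·37.71 + 1.88·16.38 = 47.387, which is < 48.70
-0.64·37.71 + 1.14·16.38 = -5.461, which is < 1.74
0.84·37.71 + 1.16·16.38 = 50.677, which is > 39.76
This sign pattern matches Amber.

Amber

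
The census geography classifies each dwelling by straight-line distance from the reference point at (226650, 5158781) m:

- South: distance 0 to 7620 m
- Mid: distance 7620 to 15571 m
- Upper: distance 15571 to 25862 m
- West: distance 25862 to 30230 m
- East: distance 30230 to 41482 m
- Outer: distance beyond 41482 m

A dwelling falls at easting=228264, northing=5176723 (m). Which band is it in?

Distance = √((228264−226650)² + (5176723−5158781)²) = √(2604996.000 + 321915364.000) = 18014.449 m.
15571 ≤ 18014.449 < 25862 → Upper.

Upper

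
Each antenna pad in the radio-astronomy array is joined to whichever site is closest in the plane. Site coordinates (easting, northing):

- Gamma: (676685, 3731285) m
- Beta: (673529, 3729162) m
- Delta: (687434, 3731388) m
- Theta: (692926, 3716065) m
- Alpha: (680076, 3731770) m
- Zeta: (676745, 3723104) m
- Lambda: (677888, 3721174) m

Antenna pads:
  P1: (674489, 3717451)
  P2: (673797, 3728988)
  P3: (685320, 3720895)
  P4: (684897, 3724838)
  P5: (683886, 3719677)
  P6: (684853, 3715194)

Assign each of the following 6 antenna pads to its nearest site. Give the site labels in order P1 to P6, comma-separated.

P1 → Lambda (d²=25413930.00)
P2 → Beta (d²=102100.00)
P3 → Lambda (d²=55312465.00)
P4 → Delta (d²=49338869.00)
P5 → Lambda (d²=38217013.00)
P6 → Theta (d²=65931970.00)

Lambda, Beta, Lambda, Delta, Lambda, Theta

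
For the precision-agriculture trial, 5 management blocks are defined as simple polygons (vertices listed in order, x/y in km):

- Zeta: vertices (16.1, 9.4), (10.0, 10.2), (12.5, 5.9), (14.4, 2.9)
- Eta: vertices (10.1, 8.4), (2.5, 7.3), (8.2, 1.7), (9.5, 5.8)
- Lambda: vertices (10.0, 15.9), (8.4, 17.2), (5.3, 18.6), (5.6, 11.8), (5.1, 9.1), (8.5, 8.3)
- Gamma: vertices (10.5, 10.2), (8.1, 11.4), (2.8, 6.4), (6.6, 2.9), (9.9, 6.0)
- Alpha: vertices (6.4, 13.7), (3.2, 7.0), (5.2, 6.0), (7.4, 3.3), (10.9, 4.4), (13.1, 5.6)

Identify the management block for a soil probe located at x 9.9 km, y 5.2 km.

Alpha

Cast a ray rightward from (9.9, 5.2). For each polygon, the edges (by vertex number in listed order) whose endpoints lie on opposite sides of y = 5.2, where each meets that height, and whether that is right or left of the point:
Zeta: 3–4 at x≈12.94 (right), 4–1 at x≈15.00 (right) → 2 crossings.
Eta: 2–3 at x≈4.64 (left), 3–4 at x≈9.31 (left) → 0 crossings.
Lambda: no edge straddles that height → 0 crossings.
Gamma: 3–4 at x≈4.10 (left), 4–5 at x≈9.05 (left) → 0 crossings.
Alpha: 3–4 at x≈5.85 (left), 5–6 at x≈12.37 (right) → 1 crossing.
Only Alpha has an odd count, so the point is inside Alpha.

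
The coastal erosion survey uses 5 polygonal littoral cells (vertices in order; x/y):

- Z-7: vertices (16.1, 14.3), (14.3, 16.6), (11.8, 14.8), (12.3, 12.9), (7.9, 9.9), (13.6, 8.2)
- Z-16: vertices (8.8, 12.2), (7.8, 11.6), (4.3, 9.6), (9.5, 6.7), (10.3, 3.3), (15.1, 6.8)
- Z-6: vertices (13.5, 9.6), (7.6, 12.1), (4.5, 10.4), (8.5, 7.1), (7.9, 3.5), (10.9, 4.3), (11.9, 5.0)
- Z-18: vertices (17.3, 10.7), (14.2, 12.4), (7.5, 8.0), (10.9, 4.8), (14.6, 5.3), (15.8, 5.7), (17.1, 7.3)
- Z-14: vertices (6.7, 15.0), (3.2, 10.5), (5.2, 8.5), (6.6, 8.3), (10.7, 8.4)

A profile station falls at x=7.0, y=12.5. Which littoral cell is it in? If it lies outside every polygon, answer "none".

Z-14

Cast a ray rightward from (7.0, 12.5). For each polygon, the edges (by vertex number in listed order) whose endpoints lie on opposite sides of y = 12.5, where each meets that height, and whether that is right or left of the point:
Z-7: 4–5 at x≈11.71 (right), 6–1 at x≈15.36 (right) → 2 crossings.
Z-16: no edge straddles that height → 0 crossings.
Z-6: no edge straddles that height → 0 crossings.
Z-18: no edge straddles that height → 0 crossings.
Z-14: 1–2 at x≈4.76 (left), 5–1 at x≈8.22 (right) → 1 crossing.
Only Z-14 has an odd count, so the point is inside Z-14.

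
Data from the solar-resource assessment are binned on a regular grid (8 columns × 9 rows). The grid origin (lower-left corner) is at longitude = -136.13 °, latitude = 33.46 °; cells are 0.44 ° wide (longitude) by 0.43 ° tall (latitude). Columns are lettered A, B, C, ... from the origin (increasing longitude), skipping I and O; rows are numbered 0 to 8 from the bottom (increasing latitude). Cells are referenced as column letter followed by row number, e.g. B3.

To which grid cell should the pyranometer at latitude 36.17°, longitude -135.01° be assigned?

Column index: ⌊(-135.01 − -136.13) / 0.44⌋ = ⌊2.545⌋ = 2 → column C
Row offset from origin: ⌊(36.17 − 33.46) / 0.43⌋ = ⌊6.302⌋ = 6 → row 6

C6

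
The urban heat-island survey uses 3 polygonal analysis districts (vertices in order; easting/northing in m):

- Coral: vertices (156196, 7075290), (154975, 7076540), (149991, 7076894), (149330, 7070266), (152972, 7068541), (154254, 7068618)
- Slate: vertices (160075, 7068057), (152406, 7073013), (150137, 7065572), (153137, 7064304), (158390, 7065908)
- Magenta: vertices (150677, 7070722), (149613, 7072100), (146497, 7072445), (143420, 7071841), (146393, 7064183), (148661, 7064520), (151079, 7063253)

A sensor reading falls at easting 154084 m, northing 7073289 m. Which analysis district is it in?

Cast a ray rightward from (154084, 7073289). For each polygon, the edges (by vertex number in listed order) whose endpoints lie on opposite sides of northing = 7073289, where each meets that height, and whether that is right or left of the point:
Coral: 3–4 at easting≈149631.5 (left), 6–1 at easting≈155613.6 (right) → 1 crossing.
Slate: no edge straddles that height → 0 crossings.
Magenta: no edge straddles that height → 0 crossings.
Only Coral has an odd count, so the point is inside Coral.

Coral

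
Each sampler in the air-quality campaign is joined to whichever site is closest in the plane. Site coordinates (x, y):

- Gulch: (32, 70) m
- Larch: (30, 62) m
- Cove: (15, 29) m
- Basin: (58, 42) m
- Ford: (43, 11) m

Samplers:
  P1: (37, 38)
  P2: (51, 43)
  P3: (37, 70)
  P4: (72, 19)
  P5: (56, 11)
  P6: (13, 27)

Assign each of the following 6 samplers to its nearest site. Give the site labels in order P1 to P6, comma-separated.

Basin, Basin, Gulch, Basin, Ford, Cove

P1 → Basin (d²=457.00)
P2 → Basin (d²=50.00)
P3 → Gulch (d²=25.00)
P4 → Basin (d²=725.00)
P5 → Ford (d²=169.00)
P6 → Cove (d²=8.00)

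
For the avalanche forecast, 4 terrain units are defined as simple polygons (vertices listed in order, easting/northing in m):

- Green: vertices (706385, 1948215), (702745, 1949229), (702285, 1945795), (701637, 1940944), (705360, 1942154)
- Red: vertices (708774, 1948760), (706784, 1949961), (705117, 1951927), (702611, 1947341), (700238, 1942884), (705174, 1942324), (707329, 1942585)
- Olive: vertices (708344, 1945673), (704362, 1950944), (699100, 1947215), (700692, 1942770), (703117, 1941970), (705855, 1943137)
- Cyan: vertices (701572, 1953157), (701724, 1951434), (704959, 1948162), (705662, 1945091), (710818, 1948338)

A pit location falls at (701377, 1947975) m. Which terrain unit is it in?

Cast a ray rightward from (701377, 1947975). For each polygon, the edges (by vertex number in listed order) whose endpoints lie on opposite sides of northing = 1947975, where each meets that height, and whether that is right or left of the point:
Green: 2–3 at easting≈702577.0 (right), 5–1 at easting≈706344.4 (right) → 2 crossings.
Red: 3–4 at easting≈702957.4 (right), 7–1 at easting≈708590.3 (right) → 2 crossings.
Olive: 1–2 at easting≈706604.9 (right), 2–3 at easting≈700172.4 (left) → 1 crossing.
Cyan: 3–4 at easting≈705001.8 (right), 4–5 at easting≈710241.6 (right) → 2 crossings.
Only Olive has an odd count, so the point is inside Olive.

Olive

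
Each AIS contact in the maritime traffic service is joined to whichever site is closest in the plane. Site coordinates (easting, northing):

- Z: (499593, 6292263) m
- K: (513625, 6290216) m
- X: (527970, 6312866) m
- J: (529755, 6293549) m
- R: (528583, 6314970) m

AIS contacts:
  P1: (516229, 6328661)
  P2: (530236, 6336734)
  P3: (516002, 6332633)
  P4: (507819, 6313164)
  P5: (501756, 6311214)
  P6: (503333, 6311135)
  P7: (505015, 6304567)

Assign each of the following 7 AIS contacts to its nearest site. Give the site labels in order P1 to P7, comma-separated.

R, R, R, X, Z, Z, Z

P1 → R (d²=340064797.00)
P2 → R (d²=476404105.00)
P3 → R (d²=470263130.00)
P4 → X (d²=406151605.00)
P5 → Z (d²=363818970.00)
P6 → Z (d²=370139984.00)
P7 → Z (d²=180786500.00)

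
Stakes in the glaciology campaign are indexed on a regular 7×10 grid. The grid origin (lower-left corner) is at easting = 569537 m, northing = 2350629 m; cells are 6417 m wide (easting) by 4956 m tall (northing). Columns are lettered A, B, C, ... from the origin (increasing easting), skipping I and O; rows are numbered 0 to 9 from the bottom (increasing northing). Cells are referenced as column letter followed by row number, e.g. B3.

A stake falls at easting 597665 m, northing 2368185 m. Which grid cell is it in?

Column index: ⌊(597665 − 569537) / 6417⌋ = ⌊4.383⌋ = 4 → column E
Row offset from origin: ⌊(2368185 − 2350629) / 4956⌋ = ⌊3.542⌋ = 3 → row 3

E3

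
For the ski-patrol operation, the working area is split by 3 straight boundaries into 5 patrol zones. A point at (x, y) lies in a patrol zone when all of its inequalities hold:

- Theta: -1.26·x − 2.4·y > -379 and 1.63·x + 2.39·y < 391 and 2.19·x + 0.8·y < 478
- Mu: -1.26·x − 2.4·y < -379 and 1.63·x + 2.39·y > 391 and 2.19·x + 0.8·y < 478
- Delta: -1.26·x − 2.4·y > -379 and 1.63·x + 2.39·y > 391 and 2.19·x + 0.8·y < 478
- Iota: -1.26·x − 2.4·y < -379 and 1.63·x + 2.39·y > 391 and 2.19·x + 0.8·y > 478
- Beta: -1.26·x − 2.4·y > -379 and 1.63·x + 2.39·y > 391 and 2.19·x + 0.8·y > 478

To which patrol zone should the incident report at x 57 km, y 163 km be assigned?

Mu

-1.26·57 − 2.4·163 = -463.020, which is < -379
1.63·57 + 2.39·163 = 482.480, which is > 391
2.19·57 + 0.8·163 = 255.230, which is < 478
This sign pattern matches Mu.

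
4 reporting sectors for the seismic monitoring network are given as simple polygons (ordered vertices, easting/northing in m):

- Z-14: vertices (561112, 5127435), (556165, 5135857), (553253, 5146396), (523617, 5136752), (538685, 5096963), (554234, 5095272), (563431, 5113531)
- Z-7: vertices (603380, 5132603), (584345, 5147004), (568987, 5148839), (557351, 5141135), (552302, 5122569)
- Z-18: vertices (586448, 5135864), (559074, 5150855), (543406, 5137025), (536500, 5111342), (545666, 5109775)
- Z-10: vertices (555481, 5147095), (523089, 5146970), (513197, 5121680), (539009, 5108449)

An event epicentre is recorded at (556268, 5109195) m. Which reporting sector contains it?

Cast a ray rightward from (556268, 5109195). For each polygon, the edges (by vertex number in listed order) whose endpoints lie on opposite sides of northing = 5109195, where each meets that height, and whether that is right or left of the point:
Z-14: 4–5 at easting≈534052.8 (left), 6–7 at easting≈561247.0 (right) → 1 crossing.
Z-7: no edge straddles that height → 0 crossings.
Z-18: no edge straddles that height → 0 crossings.
Z-10: 3–4 at easting≈537553.6 (left), 4–1 at easting≈539327.0 (left) → 0 crossings.
Only Z-14 has an odd count, so the point is inside Z-14.

Z-14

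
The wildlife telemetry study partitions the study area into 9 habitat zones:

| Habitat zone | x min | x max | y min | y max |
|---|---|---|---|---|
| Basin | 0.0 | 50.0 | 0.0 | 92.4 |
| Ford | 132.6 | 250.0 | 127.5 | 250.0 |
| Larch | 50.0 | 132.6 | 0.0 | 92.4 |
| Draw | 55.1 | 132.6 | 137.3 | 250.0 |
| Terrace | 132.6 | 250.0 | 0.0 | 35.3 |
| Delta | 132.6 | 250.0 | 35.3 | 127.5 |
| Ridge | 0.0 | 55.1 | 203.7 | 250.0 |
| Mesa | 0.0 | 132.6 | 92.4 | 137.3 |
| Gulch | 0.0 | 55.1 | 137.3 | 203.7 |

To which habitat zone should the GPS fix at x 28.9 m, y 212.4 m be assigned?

The point has x = 28.9 and y = 212.4.
Only Ridge satisfies 0.0 ≤ x ≤ 55.1 and 203.7 ≤ y ≤ 250.0.

Ridge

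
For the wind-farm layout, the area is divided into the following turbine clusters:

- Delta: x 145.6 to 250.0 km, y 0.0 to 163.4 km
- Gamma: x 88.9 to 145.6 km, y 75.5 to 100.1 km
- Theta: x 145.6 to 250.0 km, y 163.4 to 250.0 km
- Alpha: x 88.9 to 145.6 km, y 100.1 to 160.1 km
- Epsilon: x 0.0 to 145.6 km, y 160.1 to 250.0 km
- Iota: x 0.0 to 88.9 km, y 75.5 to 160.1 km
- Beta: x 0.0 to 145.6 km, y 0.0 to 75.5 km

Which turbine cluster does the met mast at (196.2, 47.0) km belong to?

The point has x = 196.2 and y = 47.0.
Only Delta satisfies 145.6 ≤ x ≤ 250.0 and 0.0 ≤ y ≤ 163.4.

Delta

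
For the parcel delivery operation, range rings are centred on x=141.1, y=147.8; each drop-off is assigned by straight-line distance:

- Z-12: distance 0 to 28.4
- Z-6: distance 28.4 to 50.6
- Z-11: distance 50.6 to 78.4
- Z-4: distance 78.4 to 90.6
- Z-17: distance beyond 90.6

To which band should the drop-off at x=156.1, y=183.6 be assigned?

Z-6

Distance = √((156.1−141.1)² + (183.6−147.8)²) = √(225.000 + 1281.640) = 38.815.
28.4 ≤ 38.815 < 50.6 → Z-6.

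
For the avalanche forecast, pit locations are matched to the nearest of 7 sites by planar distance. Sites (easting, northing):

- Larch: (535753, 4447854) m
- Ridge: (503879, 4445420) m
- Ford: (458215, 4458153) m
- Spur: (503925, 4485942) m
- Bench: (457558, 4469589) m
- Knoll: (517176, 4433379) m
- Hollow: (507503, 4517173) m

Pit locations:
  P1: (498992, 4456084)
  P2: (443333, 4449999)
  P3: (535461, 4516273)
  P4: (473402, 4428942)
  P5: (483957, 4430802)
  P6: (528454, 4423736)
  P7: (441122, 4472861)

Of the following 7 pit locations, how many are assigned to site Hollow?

P1 → Ridge
P2 → Ford
P3 → Hollow
P4 → Ford
P5 → Ridge
P6 → Knoll
P7 → Bench
1 of the 7 goes to Hollow.

1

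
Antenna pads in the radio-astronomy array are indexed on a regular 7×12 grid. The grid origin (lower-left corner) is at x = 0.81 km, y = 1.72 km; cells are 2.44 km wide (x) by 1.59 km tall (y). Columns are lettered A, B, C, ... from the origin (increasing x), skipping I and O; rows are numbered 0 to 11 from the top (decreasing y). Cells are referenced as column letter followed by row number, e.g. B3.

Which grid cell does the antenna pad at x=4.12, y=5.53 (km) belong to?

B9

Column index: ⌊(4.12 − 0.81) / 2.44⌋ = ⌊1.357⌋ = 1 → column B
Row offset from origin: ⌊(5.53 − 1.72) / 1.59⌋ = ⌊2.396⌋ = 2 → row 9 (counted from top)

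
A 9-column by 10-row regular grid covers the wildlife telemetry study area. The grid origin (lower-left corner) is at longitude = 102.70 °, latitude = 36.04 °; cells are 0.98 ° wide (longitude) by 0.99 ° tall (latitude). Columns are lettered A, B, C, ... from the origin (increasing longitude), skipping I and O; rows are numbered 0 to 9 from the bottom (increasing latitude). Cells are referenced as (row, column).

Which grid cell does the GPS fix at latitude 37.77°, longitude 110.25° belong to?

Column index: ⌊(110.25 − 102.70) / 0.98⌋ = ⌊7.704⌋ = 7 → column H
Row offset from origin: ⌊(37.77 − 36.04) / 0.99⌋ = ⌊1.747⌋ = 1 → row 1

(1, H)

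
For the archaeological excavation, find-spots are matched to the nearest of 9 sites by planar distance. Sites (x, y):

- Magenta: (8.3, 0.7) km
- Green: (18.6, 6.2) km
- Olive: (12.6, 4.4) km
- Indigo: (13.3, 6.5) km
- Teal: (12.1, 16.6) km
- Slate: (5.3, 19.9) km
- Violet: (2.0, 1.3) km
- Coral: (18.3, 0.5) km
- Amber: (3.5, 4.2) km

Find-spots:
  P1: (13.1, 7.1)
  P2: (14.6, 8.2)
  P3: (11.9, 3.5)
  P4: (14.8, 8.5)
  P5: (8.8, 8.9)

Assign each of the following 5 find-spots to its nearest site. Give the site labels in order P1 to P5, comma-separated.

Indigo, Indigo, Olive, Indigo, Indigo

P1 → Indigo (d²=0.40)
P2 → Indigo (d²=4.58)
P3 → Olive (d²=1.30)
P4 → Indigo (d²=6.25)
P5 → Indigo (d²=26.01)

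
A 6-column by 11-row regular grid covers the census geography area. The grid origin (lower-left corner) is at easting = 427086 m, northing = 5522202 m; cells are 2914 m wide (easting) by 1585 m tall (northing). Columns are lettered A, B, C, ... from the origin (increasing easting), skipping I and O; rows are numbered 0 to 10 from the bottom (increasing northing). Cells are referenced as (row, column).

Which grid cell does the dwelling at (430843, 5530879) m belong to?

Column index: ⌊(430843 − 427086) / 2914⌋ = ⌊1.289⌋ = 1 → column B
Row offset from origin: ⌊(5530879 − 5522202) / 1585⌋ = ⌊5.474⌋ = 5 → row 5

(5, B)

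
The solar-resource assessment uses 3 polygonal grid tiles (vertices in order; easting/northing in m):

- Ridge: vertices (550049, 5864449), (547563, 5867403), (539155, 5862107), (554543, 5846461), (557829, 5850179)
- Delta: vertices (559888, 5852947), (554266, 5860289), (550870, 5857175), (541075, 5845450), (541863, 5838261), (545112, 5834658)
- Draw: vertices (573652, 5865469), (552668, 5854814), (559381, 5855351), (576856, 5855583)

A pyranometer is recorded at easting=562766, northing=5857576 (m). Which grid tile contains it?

Draw

Cast a ray rightward from (562766, 5857576). For each polygon, the edges (by vertex number in listed order) whose endpoints lie on opposite sides of northing = 5857576, where each meets that height, and whether that is right or left of the point:
Ridge: 3–4 at easting≈543611.3 (left), 5–1 at easting≈553796.2 (left) → 0 crossings.
Delta: 1–2 at easting≈556343.4 (left), 2–3 at easting≈551307.3 (left) → 0 crossings.
Draw: 1–2 at easting≈558107.5 (left), 4–1 at easting≈576210.1 (right) → 1 crossing.
Only Draw has an odd count, so the point is inside Draw.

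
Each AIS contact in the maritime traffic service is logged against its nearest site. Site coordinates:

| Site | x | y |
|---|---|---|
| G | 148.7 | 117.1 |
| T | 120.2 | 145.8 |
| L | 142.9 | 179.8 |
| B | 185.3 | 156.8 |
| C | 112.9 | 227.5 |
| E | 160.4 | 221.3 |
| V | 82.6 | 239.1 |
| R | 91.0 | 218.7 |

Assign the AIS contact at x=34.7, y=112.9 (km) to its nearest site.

T

Squared distances to each site:
G: 13013.640; T: 8392.660; L: 16182.850; B: 24607.570; C: 19248.400; E: 27551.050; V: 18220.850; R: 14363.330.
Minimum at T.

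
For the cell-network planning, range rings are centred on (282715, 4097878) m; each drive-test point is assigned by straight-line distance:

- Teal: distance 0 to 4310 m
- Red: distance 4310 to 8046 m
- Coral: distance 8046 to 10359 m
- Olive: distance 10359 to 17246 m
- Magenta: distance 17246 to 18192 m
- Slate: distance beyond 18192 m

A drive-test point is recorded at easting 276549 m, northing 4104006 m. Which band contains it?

Coral

Distance = √((276549−282715)² + (4104006−4097878)²) = √(38019556.000 + 37552384.000) = 8693.212 m.
8046 ≤ 8693.212 < 10359 → Coral.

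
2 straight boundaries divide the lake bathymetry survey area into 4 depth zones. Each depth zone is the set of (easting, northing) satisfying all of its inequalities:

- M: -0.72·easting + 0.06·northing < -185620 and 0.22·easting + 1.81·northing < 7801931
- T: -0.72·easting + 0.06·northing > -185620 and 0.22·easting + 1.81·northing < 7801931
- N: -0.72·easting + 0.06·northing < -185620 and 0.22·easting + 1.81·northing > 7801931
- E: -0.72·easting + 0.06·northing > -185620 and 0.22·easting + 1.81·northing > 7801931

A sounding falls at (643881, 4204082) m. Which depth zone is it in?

-0.72·643881 + 0.06·4204082 = -211349.400, which is < -185620
0.22·643881 + 1.81·4204082 = 7751042.240, which is < 7801931
This sign pattern matches M.

M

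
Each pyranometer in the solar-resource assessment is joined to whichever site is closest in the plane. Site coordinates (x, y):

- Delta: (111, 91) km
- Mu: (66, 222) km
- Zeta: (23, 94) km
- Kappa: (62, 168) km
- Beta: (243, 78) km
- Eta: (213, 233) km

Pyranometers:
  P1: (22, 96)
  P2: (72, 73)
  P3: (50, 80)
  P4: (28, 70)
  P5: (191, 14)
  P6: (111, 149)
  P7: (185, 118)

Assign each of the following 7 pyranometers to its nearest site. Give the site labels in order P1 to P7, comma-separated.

P1 → Zeta (d²=5.00)
P2 → Delta (d²=1845.00)
P3 → Zeta (d²=925.00)
P4 → Zeta (d²=601.00)
P5 → Beta (d²=6800.00)
P6 → Kappa (d²=2762.00)
P7 → Beta (d²=4964.00)

Zeta, Delta, Zeta, Zeta, Beta, Kappa, Beta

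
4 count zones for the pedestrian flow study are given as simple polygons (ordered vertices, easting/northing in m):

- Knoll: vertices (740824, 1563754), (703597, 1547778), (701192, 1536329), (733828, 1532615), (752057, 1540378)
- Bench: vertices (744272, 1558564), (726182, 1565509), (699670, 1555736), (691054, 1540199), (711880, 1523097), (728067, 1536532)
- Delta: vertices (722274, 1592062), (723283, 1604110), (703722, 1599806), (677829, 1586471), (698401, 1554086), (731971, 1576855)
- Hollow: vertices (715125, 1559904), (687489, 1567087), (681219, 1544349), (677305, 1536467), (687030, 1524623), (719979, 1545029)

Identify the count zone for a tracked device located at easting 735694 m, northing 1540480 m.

Cast a ray rightward from (735694, 1540480). For each polygon, the edges (by vertex number in listed order) whose endpoints lie on opposite sides of northing = 1540480, where each meets that height, and whether that is right or left of the point:
Knoll: 2–3 at easting≈702064.0 (left), 5–1 at easting≈752008.0 (right) → 1 crossing.
Bench: 3–4 at easting≈691209.8 (left), 6–1 at easting≈730970.8 (left) → 0 crossings.
Delta: no edge straddles that height → 0 crossings.
Hollow: 3–4 at easting≈679297.8 (left), 5–6 at easting≈712633.9 (left) → 0 crossings.
Only Knoll has an odd count, so the point is inside Knoll.

Knoll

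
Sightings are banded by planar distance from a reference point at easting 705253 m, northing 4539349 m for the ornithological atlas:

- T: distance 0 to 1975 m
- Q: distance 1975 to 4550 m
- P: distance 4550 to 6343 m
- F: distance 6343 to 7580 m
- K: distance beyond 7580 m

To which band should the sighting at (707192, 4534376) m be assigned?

Distance = √((707192−705253)² + (4534376−4539349)²) = √(3759721.000 + 24730729.000) = 5337.645 m.
4550 ≤ 5337.645 < 6343 → P.

P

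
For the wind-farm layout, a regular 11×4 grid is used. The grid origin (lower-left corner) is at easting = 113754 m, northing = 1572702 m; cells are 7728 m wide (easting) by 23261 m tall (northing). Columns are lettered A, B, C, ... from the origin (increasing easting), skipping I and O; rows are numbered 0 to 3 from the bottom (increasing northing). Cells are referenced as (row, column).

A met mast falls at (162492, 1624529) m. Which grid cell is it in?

(2, G)

Column index: ⌊(162492 − 113754) / 7728⌋ = ⌊6.307⌋ = 6 → column G
Row offset from origin: ⌊(1624529 − 1572702) / 23261⌋ = ⌊2.228⌋ = 2 → row 2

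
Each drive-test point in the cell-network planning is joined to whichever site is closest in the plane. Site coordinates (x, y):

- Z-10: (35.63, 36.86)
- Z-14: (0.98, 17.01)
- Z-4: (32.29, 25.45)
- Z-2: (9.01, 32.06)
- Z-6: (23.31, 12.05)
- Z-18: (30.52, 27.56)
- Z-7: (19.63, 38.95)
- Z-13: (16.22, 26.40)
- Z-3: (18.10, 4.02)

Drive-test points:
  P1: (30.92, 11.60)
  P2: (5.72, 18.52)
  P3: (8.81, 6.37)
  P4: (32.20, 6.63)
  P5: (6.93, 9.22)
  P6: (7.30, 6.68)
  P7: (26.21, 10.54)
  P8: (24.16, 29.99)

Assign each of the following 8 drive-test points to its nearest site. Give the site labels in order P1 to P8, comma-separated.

P1 → Z-6 (d²=58.11)
P2 → Z-14 (d²=24.75)
P3 → Z-3 (d²=91.83)
P4 → Z-6 (d²=108.41)
P5 → Z-14 (d²=96.09)
P6 → Z-3 (d²=123.72)
P7 → Z-6 (d²=10.69)
P8 → Z-18 (d²=46.35)

Z-6, Z-14, Z-3, Z-6, Z-14, Z-3, Z-6, Z-18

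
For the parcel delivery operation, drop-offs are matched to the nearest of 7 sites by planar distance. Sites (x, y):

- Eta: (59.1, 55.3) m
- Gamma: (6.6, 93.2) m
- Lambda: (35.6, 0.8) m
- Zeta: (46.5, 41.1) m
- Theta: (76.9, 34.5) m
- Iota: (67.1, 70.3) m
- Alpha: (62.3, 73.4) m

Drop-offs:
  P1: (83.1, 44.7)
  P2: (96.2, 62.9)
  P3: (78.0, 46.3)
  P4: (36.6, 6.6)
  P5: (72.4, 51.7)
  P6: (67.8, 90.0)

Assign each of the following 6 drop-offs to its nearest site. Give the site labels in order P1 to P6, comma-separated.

P1 → Theta (d²=142.48)
P2 → Iota (d²=901.57)
P3 → Theta (d²=140.45)
P4 → Lambda (d²=34.64)
P5 → Eta (d²=189.85)
P6 → Alpha (d²=305.81)

Theta, Iota, Theta, Lambda, Eta, Alpha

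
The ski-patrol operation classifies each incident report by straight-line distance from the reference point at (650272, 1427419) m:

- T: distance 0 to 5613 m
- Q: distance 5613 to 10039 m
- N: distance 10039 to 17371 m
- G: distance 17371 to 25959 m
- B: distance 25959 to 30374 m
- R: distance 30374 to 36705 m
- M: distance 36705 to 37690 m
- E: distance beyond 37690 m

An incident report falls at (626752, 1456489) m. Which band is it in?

M

Distance = √((626752−650272)² + (1456489−1427419)²) = √(553190400.000 + 845064900.000) = 37393.252 m.
36705 ≤ 37393.252 < 37690 → M.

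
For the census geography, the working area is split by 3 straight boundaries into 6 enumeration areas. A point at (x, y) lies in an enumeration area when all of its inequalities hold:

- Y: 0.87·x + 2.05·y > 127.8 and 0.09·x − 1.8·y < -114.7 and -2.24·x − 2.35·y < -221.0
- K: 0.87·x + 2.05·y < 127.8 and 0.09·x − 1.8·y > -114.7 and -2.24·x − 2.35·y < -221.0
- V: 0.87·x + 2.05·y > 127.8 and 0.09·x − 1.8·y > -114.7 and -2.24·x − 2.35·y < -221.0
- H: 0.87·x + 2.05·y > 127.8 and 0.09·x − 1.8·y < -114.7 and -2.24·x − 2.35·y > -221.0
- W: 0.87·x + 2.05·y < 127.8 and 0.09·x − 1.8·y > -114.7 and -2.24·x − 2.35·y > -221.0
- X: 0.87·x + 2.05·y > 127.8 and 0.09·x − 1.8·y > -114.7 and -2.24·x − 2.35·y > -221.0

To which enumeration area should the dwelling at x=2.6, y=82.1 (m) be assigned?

0.87·2.6 + 2.05·82.1 = 170.567, which is > 127.8
0.09·2.6 − 1.8·82.1 = -147.546, which is < -114.7
-2.24·2.6 − 2.35·82.1 = -198.759, which is > -221.0
This sign pattern matches H.

H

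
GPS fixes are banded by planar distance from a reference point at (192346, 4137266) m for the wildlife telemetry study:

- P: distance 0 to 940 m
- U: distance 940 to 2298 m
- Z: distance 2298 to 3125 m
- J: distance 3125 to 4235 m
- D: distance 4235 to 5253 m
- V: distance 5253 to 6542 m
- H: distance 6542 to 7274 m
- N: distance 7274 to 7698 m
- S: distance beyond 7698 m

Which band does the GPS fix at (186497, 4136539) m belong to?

V

Distance = √((186497−192346)² + (4136539−4137266)²) = √(34210801.000 + 528529.000) = 5894.008 m.
5253 ≤ 5894.008 < 6542 → V.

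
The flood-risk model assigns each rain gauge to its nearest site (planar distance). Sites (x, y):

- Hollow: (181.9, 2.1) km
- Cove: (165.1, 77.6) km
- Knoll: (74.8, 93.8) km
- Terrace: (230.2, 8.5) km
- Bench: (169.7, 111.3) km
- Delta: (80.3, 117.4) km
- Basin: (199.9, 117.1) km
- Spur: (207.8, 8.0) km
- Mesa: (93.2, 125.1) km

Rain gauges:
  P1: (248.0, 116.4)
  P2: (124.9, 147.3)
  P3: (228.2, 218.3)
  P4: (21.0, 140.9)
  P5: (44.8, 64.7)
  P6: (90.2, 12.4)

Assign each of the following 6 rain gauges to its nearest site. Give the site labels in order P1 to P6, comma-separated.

Basin, Mesa, Basin, Delta, Knoll, Knoll

P1 → Basin (d²=2314.10)
P2 → Mesa (d²=1497.73)
P3 → Basin (d²=11042.33)
P4 → Delta (d²=4068.74)
P5 → Knoll (d²=1746.81)
P6 → Knoll (d²=6863.12)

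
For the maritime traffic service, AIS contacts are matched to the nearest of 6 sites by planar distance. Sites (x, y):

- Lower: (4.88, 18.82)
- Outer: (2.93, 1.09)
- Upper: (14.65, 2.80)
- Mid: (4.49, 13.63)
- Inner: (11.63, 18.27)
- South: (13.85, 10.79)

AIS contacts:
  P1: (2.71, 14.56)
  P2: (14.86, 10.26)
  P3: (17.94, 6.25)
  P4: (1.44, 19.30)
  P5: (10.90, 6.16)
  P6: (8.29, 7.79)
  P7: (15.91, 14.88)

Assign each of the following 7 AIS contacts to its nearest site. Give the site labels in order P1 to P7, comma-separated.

P1 → Mid (d²=4.03)
P2 → South (d²=1.30)
P3 → Upper (d²=22.73)
P4 → Lower (d²=12.06)
P5 → Upper (d²=25.35)
P6 → South (d²=39.91)
P7 → South (d²=20.97)

Mid, South, Upper, Lower, Upper, South, South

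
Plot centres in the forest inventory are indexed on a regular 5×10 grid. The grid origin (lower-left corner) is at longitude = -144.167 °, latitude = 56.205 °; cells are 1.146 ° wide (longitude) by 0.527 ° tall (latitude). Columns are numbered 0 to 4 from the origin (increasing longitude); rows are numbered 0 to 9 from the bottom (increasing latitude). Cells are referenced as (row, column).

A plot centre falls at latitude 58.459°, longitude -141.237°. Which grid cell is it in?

Column index: ⌊(-141.237 − -144.167) / 1.146⌋ = ⌊2.557⌋ = 2
Row offset from origin: ⌊(58.459 − 56.205) / 0.527⌋ = ⌊4.277⌋ = 4 → row 4

(4, 2)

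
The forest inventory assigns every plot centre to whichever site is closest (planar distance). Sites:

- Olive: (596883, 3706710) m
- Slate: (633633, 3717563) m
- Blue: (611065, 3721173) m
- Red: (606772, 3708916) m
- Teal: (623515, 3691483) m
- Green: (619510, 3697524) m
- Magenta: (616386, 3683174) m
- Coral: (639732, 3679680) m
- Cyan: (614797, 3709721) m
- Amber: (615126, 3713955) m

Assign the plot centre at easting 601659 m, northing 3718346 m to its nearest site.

Blue

Squared distances to each site:
Olive: 158206672.000; Slate: 1022949765.000; Blue: 96464765.000; Red: 115067669.000; Teal: 1199305505.000; Green: 752213885.000; Magenta: 1453954113.000; Coral: 2944612885.000; Cyan: 246997669.000; Amber: 200640970.000.
Minimum at Blue.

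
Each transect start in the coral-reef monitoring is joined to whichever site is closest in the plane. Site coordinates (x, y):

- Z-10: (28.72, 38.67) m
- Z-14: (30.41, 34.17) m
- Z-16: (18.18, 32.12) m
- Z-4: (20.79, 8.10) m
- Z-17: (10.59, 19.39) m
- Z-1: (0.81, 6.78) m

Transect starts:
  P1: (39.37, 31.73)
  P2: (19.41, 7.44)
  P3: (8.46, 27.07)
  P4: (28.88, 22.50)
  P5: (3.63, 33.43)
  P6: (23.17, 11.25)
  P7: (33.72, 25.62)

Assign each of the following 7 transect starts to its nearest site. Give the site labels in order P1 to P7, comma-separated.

Z-14, Z-4, Z-17, Z-14, Z-16, Z-4, Z-14

P1 → Z-14 (d²=86.24)
P2 → Z-4 (d²=2.34)
P3 → Z-17 (d²=63.52)
P4 → Z-14 (d²=138.53)
P5 → Z-16 (d²=213.42)
P6 → Z-4 (d²=15.59)
P7 → Z-14 (d²=84.06)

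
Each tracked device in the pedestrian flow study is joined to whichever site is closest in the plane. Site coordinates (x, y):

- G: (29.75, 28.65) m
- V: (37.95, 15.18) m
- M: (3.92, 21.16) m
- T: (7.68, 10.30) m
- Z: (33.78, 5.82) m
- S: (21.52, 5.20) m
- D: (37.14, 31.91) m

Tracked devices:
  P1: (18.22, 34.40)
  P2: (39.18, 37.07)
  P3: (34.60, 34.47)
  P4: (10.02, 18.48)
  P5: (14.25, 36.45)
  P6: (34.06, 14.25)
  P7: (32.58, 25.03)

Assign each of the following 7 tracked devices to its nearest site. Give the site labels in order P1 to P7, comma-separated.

G, D, D, M, G, V, G

P1 → G (d²=166.00)
P2 → D (d²=30.79)
P3 → D (d²=13.01)
P4 → M (d²=44.39)
P5 → G (d²=301.09)
P6 → V (d²=16.00)
P7 → G (d²=21.11)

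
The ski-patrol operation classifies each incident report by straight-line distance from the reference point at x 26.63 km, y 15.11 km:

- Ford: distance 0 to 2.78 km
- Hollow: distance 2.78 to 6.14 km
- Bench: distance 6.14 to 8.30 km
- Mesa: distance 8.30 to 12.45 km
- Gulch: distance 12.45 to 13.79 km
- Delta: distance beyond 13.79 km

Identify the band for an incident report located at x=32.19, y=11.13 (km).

Distance = √((32.19−26.63)² + (11.13−15.11)²) = √(30.914 + 15.840) = 6.838 km.
6.14 ≤ 6.838 < 8.30 → Bench.

Bench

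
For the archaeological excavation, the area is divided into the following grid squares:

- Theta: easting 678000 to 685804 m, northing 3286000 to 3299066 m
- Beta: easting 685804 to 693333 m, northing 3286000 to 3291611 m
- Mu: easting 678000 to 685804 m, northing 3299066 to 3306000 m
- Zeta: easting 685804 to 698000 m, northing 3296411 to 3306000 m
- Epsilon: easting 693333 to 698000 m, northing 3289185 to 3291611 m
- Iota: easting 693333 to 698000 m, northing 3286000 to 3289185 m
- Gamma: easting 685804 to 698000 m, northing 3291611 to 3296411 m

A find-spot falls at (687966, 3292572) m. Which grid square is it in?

Gamma

The point has easting = 687966 and northing = 3292572.
Only Gamma satisfies 685804 ≤ easting ≤ 698000 and 3291611 ≤ northing ≤ 3296411.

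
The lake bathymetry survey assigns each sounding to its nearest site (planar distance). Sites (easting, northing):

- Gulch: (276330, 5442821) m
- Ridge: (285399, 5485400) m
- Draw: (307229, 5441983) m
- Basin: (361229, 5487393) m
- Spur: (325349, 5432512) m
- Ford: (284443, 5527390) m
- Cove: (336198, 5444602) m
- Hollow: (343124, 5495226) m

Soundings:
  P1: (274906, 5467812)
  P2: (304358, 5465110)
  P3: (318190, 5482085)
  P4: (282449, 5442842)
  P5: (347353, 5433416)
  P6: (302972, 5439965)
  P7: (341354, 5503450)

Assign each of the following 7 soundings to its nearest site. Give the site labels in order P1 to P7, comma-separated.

Ridge, Draw, Hollow, Gulch, Cove, Draw, Hollow

P1 → Ridge (d²=419440793.00)
P2 → Draw (d²=543100770.00)
P3 → Hollow (d²=794390237.00)
P4 → Gulch (d²=37442602.00)
P5 → Cove (d²=249560621.00)
P6 → Draw (d²=22194373.00)
P7 → Hollow (d²=70767076.00)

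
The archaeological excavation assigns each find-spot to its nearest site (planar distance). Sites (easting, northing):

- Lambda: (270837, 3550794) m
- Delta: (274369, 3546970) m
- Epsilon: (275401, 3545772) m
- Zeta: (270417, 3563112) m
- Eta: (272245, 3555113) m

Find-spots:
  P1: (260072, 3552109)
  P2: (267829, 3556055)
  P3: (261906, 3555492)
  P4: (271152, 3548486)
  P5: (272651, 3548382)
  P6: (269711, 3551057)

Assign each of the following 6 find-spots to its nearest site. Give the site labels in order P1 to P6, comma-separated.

P1 → Lambda (d²=117614450.00)
P2 → Eta (d²=20388420.00)
P3 → Lambda (d²=101833965.00)
P4 → Lambda (d²=5426089.00)
P5 → Delta (d²=4945268.00)
P6 → Lambda (d²=1337045.00)

Lambda, Eta, Lambda, Lambda, Delta, Lambda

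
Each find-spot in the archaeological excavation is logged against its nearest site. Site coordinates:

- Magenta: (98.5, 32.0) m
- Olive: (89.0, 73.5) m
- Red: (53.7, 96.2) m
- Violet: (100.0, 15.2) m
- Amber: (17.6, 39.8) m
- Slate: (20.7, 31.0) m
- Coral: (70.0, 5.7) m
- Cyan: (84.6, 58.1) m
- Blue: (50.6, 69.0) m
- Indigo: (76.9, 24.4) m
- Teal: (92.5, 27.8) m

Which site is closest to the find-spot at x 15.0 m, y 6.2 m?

Squared distances to each site:
Magenta: 7637.890; Olive: 10005.290; Red: 9597.690; Violet: 7306.000; Amber: 1135.720; Slate: 647.530; Coral: 3025.250; Cyan: 7537.770; Blue: 5211.200; Indigo: 4162.850; Teal: 6472.810.
Minimum at Slate.

Slate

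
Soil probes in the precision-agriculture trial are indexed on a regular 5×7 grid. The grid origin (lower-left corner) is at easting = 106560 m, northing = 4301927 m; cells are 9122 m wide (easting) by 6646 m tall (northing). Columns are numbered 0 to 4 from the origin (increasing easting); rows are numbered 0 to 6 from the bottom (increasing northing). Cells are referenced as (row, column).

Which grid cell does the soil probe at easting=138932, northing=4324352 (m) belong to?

Column index: ⌊(138932 − 106560) / 9122⌋ = ⌊3.549⌋ = 3
Row offset from origin: ⌊(4324352 − 4301927) / 6646⌋ = ⌊3.374⌋ = 3 → row 3

(3, 3)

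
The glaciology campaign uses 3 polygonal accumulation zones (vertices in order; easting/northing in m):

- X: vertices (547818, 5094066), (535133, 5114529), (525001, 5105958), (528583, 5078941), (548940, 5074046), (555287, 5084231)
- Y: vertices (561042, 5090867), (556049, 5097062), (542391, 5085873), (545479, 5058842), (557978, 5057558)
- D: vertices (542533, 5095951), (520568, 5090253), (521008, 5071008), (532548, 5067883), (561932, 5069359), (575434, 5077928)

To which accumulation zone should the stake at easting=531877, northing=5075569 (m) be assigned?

D

Cast a ray rightward from (531877, 5075569). For each polygon, the edges (by vertex number in listed order) whose endpoints lie on opposite sides of northing = 5075569, where each meets that height, and whether that is right or left of the point:
X: 4–5 at easting≈542606.2 (right), 5–6 at easting≈549889.1 (right) → 2 crossings.
Y: 3–4 at easting≈543568.1 (right), 5–1 at easting≈559634.8 (right) → 2 crossings.
D: 2–3 at easting≈520903.7 (left), 5–6 at easting≈571717.0 (right) → 1 crossing.
Only D has an odd count, so the point is inside D.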